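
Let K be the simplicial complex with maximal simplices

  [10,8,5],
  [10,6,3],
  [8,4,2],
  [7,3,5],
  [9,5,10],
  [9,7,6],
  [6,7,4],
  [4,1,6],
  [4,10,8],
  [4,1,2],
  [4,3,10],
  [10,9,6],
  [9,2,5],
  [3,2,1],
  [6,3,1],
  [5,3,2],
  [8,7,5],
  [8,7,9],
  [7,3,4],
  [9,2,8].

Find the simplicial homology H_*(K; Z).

We work with the vertex ordering 1 < 2 < 3 < 4 < 5 < 6 < 7 < 8 < 9 < 10. The simplices of K, each written with vertices in increasing order, are:

  0-simplices (10): [1], [2], [3], [4], [5], [6], [7], [8], [9], [10]
  1-simplices (30): (30 of them)
  2-simplices (20): (20 of them)

giving chain groups C_0 ≅ Z^10, C_1 ≅ Z^30, C_2 ≅ Z^20.

∂_1: C_1 → C_0 is given by ∂[p,q] = [q] − [p].
This gives a 10×30 integer matrix of rank 9; reducing to Smith normal form yields diagonal entries (1,1,1,1,1,1,1,1,1).

Boundary ∂_2: C_2 → C_1 sends each 2-simplex [p,q,r] to [q,r] − [p,r] + [p,q]. For instance
  ∂[2,5,9] = [5,9] − [2,9] + [2,5],
  ∂[2,3,5] = [3,5] − [2,5] + [2,3].
The 30×20 boundary matrix has rank 20 and Smith normal form diag(1,1,1,1,1,1,1,1,1,1,1,1,1,1,1,1,1,1,1,2).

Computing H_k = (kernel of ∂_k) / (image of ∂_{k+1}):

  H_0: rank C_0 − rank ∂_1 = 10 − 9 = 1, and the invariant factors of ∂_1 are all 1, so H_0 ≅ Z.
  H_1: rank ker ∂_1 − rank ∂_2 = (30 − 9) − 20 = 1, and ∂_2 has invariant factor 2 > 1, so H_1 ≅ Z ⊕ Z/2.
  H_2: rank ker ∂_2 − rank ∂_3 = (20 − 20) − 0 = 0, and there is no ∂_3, so H_2 ≅ 0.

As a check, the Euler characteristic is 10 − 30 + 20 = 0, which agrees with 1 − 1 + 0 = 0.
(K is a triangulation of the Klein bottle.)

H_0 ≅ Z,  H_1 ≅ Z ⊕ Z/2,  H_2 = 0.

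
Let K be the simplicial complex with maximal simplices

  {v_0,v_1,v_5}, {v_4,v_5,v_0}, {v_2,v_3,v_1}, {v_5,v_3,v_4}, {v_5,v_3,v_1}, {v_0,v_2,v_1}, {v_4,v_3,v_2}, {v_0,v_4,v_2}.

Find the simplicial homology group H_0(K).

H_0 = Z.

Fix the vertex order v_0 < v_1 < v_2 < v_3 < v_4 < v_5 and write every simplex with vertices in increasing order. Then dim K = 2 and the simplices of K are:

  0-simplices (6): [v_0], [v_1], [v_2], [v_3], [v_4], [v_5]
  1-simplices (12): [v_0,v_1], [v_0,v_2], [v_0,v_4], [v_0,v_5], [v_1,v_2], [v_1,v_3], [v_1,v_5], [v_2,v_3], [v_2,v_4], [v_3,v_4], [v_3,v_5], [v_4,v_5]
  2-simplices (8): [v_0,v_1,v_2], [v_0,v_1,v_5], [v_0,v_2,v_4], [v_0,v_4,v_5], [v_1,v_2,v_3], [v_1,v_3,v_5], [v_2,v_3,v_4], [v_3,v_4,v_5]

so the chain groups are C_0 ≅ Z^6, C_1 ≅ Z^12, C_2 ≅ Z^8.

The boundary map ∂_1: C_1 → C_0 maps an edge to its endpoints' difference, ∂[p,q] = q − p.
This gives a 6×12 integer matrix of rank 5; reducing to Smith normal form yields diagonal entries (1,1,1,1,1).

The boundary map ∂_2: C_2 → C_1 sends each 2-simplex [p,q,r] to [q,r] − [p,r] + [p,q]. For instance
  ∂[v_1,v_3,v_5] = [v_3,v_5] − [v_1,v_5] + [v_1,v_3],
  ∂[v_3,v_4,v_5] = [v_4,v_5] − [v_3,v_5] + [v_3,v_4].
The 12×8 boundary matrix has rank 7 and Smith normal form diag(1,1,1,1,1,1,1).

From H_k ≅ ker(∂_k) / im(∂_{k+1}) we obtain:

  H_0: rank C_0 − rank ∂_1 = 6 − 5 = 1, and the invariant factors of ∂_1 are all 1, so H_0 = Z.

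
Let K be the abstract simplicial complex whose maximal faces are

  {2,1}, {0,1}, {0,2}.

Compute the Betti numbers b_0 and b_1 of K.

b_0 = 1, b_1 = 1.

Take the total order 0 < 1 < 2 on the vertex set. Then K (dimension 1) consists of the simplices:

  0-simplices (3): [0], [1], [2]
  1-simplices (3): [0,1], [0,2], [1,2]

Hence C_0 ≅ Z^3, C_1 ≅ Z^3.

Boundary ∂_1: C_1 → C_0 maps an edge to its endpoints' difference, ∂[p,q] = q − p.
The 3×3 boundary matrix has rank 2 and Smith normal form diag(1,1).

Now H_k = ker ∂_k / im ∂_{k+1}, so:

  H_0: rank C_0 − rank ∂_1 = 3 − 2 = 1, and the invariant factors of ∂_1 are all 1, so H_0 = Z.
  H_1: rank ker ∂_1 − rank ∂_2 = (3 − 2) − 0 = 1, and there is no ∂_2, so H_1 = Z.

As a check, the Euler characteristic is 3 − 3 = 0, which agrees with 1 − 1 = 0.
(K is a triangulation of the circle S^1.)

Hence the Betti numbers are b_0 = 1, b_1 = 1.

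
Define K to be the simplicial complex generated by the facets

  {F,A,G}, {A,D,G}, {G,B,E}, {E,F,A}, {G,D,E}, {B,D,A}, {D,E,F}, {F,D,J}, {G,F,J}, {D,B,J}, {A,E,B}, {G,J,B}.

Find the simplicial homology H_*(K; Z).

K has 7 vertices, 18 edges, 12 triangles.
rank ∂_0 = 0, rank ∂_1 = 6 ⇒ b_0 = 7 − 0 − 6 = 1; all invariant factors of ∂_1 are 1 so no torsion. So H_0 = Z.
rank ∂_1 = 6, rank ∂_2 = 12 ⇒ b_1 = 18 − 6 − 12 = 0; ∂_2 has invariant factor(s) [2] giving torsion. So H_1 = Z/2Z.
rank ∂_2 = 12, rank ∂_3 = 0 ⇒ b_2 = 12 − 12 − 0 = 0. So H_2 = 0.

H_0 = Z,  H_1 = Z/2Z,  H_2 = 0.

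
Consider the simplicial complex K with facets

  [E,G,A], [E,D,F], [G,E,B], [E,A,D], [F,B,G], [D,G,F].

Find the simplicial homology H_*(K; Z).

H_0 ≅ Z,  H_1 ≅ Z,  H_2 = 0.

We work with the vertex ordering A < B < D < E < F < G. The simplices of K, each written with vertices in increasing order, are:

  0-simplices (6): A, B, D, E, F, G
  1-simplices (12): AD, AE, AG, BE, BF, BG, DE, DF, DG, EF, EG, FG
  2-simplices (6): ADE, AEG, BEG, BFG, DEF, DFG

Hence C_0 ≅ Z^6, C_1 ≅ Z^12, C_2 ≅ Z^6.

Boundary ∂_1: C_1 → C_0 sends each edge [p,q] (with p < q) to q − p. For instance
  ∂BG = G − B.
This gives a 6×12 integer matrix of rank 5; reducing to Smith normal form yields diagonal entries (1,1,1,1,1).

The boundary map ∂_2: C_2 → C_1 sends each 2-simplex [p,q,r] to [q,r] − [p,r] + [p,q]. For instance
  ∂AEG = EG − AG + AE,
  ∂ADE = DE − AE + AD.
As a 12×6 matrix over Z this has rank 6, with invariant factors (1,1,1,1,1,1).

Reading off H_k = ker ∂_k / im ∂_{k+1}:

  H_0: rank C_0 − rank ∂_1 = 6 − 5 = 1, and the invariant factors of ∂_1 are all 1, so H_0 = Z.
  H_1: rank ker ∂_1 − rank ∂_2 = (12 − 5) − 6 = 1, and the invariant factors of ∂_2 are all 1, so H_1 = Z.
  H_2: rank ker ∂_2 − rank ∂_3 = (6 − 6) − 0 = 0, and there is no ∂_3, so H_2 = 0.

As a check, the Euler characteristic is 6 − 12 + 6 = 0, which agrees with 1 − 1 + 0 = 0.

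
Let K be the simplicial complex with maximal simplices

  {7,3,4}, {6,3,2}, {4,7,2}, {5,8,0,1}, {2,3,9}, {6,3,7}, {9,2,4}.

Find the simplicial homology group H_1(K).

H_1 = Z.

K has 10 vertices, 18 edges, 10 triangles, 1 3-simplex.
rank ∂_1 = 8, rank ∂_2 = 9 ⇒ b_1 = 18 − 8 − 9 = 1; all invariant factors of ∂_2 are 1 so no torsion. So H_1 = Z.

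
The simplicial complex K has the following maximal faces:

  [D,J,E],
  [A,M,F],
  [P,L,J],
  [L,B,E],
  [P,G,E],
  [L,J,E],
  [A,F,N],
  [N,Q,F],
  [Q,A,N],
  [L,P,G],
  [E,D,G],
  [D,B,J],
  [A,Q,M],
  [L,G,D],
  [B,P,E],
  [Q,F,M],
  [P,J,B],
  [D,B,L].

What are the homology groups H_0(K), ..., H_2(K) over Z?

We work with the vertex ordering A < B < D < E < F < G < J < L < M < N < P < Q. The simplices of K, each written with vertices in increasing order, are:

  0-simplices (12): A, B, D, E, F, G, J, L, M, N, P, Q
  1-simplices (27): AF, AM, AN, AQ, BD, BE, BJ, BL, BP, DE, DG, DJ, DL, EG, EJ, EL, EP, FM, FN, FQ, GL, GP, JL, JP, LP, MQ, NQ
  2-simplices (18): AFM, AFN, AMQ, ANQ, BDJ, BDL, BEL, BEP, BJP, DEG, DEJ, DGL, EGP, EJL, FMQ, FNQ, GLP, JLP

Hence C_0 ≅ Z^12, C_1 ≅ Z^27, C_2 ≅ Z^18.

The boundary map ∂_1: C_1 → C_0 maps an edge to its endpoints' difference, ∂[p,q] = q − p. For instance
  ∂AF = F − A.
The resulting 12×27 matrix has rank 10, and its Smith normal form has invariant factors (1,1,1,1,1,1,1,1,1,1).

∂_2: C_2 → C_1 sends each 2-simplex [p,q,r] to [q,r] − [p,r] + [p,q]. For instance
  ∂BJP = JP − BP + BJ,
  ∂AMQ = MQ − AQ + AM.
The resulting 27×18 matrix has rank 17, and its Smith normal form has invariant factors (1,1,1,1,1,1,1,1,1,1,1,1,1,1,1,1,2).

Now H_k = ker ∂_k / im ∂_{k+1}, so:

  H_0: rank C_0 − rank ∂_1 = 12 − 10 = 2, and the invariant factors of ∂_1 are all 1, so H_0 ≅ Z^2.
  H_1: rank ker ∂_1 − rank ∂_2 = (27 − 10) − 17 = 0, and ∂_2 has invariant factor 2 > 1, so H_1 ≅ Z_2.
  H_2: rank ker ∂_2 − rank ∂_3 = (18 − 17) − 0 = 1, and there is no ∂_3, so H_2 ≅ Z.

H_0 = Z^2,  H_1 = Z_2,  H_2 = Z.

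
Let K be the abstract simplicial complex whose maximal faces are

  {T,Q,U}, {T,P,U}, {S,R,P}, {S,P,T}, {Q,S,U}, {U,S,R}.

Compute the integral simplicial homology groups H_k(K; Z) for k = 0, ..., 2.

We work with the vertex ordering P < Q < R < S < T < U. The simplices of K, each written with vertices in increasing order, are:

  0-simplices (6): P, Q, R, S, T, U
  1-simplices (12): PR, PS, PT, PU, QS, QT, QU, RS, RU, ST, SU, TU
  2-simplices (6): PRS, PST, PTU, QSU, QTU, RSU

giving chain groups C_0 ≅ Z^6, C_1 ≅ Z^12, C_2 ≅ Z^6.

∂_1: C_1 → C_0 maps an edge to its endpoints' difference, ∂[p,q] = q − p. For instance
  ∂RU = U − R.
The 6×12 boundary matrix has rank 5 and Smith normal form diag(1,1,1,1,1).

The boundary map ∂_2: C_2 → C_1 sends each 2-simplex [p,q,r] to [q,r] − [p,r] + [p,q]. For instance
  ∂PST = ST − PT + PS,
  ∂PRS = RS − PS + PR.
As a 12×6 matrix over Z this has rank 6, with invariant factors (1,1,1,1,1,1).

Computing H_k = (kernel of ∂_k) / (image of ∂_{k+1}):

  H_0: rank C_0 − rank ∂_1 = 6 − 5 = 1, and the invariant factors of ∂_1 are all 1, so H_0 = Z.
  H_1: rank ker ∂_1 − rank ∂_2 = (12 − 5) − 6 = 1, and the invariant factors of ∂_2 are all 1, so H_1 = Z.
  H_2: rank ker ∂_2 − rank ∂_3 = (6 − 6) − 0 = 0, and there is no ∂_3, so H_2 = 0.

(K is a triangulation of the cylinder S^1 x I.)

H_0 ≅ Z,  H_1 ≅ Z,  H_2 = 0.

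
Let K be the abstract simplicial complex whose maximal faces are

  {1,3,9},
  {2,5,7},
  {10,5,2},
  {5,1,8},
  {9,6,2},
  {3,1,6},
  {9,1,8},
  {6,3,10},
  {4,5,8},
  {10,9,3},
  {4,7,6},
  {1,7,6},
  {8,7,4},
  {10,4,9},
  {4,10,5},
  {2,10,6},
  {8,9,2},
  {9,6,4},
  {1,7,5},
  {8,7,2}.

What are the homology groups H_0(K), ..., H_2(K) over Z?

We work with the vertex ordering 1 < 2 < 3 < 4 < 5 < 6 < 7 < 8 < 9 < 10. The simplices of K, each written with vertices in increasing order, are:

  0-simplices (10): [1], [2], [3], [4], [5], [6], [7], [8], [9], [10]
  1-simplices (30): (30 of them)
  2-simplices (20): (20 of them)

so the chain groups are C_0 ≅ Z^10, C_1 ≅ Z^30, C_2 ≅ Z^20.

The boundary map ∂_1: C_1 → C_0 maps an edge to its endpoints' difference, ∂[p,q] = q − p.
This gives a 10×30 integer matrix of rank 9; reducing to Smith normal form yields diagonal entries (1,1,1,1,1,1,1,1,1).

The boundary map ∂_2: C_2 → C_1 acts by ∂[p,q,r] = [q,r] − [p,r] + [p,q]. For instance
  ∂[4,7,8] = [7,8] − [4,8] + [4,7],
  ∂[2,5,10] = [5,10] − [2,10] + [2,5].
The 30×20 boundary matrix has rank 20 and Smith normal form diag(1,1,1,1,1,1,1,1,1,1,1,1,1,1,1,1,1,1,1,2).

Reading off H_k = ker ∂_k / im ∂_{k+1}:

  H_0: rank C_0 − rank ∂_1 = 10 − 9 = 1, and the invariant factors of ∂_1 are all 1, so H_0 ≅ Z.
  H_1: rank ker ∂_1 − rank ∂_2 = (30 − 9) − 20 = 1, and ∂_2 has invariant factor 2 > 1, so H_1 ≅ Z ⊕ Z/2.
  H_2: rank ker ∂_2 − rank ∂_3 = (20 − 20) − 0 = 0, and there is no ∂_3, so H_2 ≅ 0.

As a check, the Euler characteristic is 10 − 30 + 20 = 0, which agrees with 1 − 1 + 0 = 0.
(K is a triangulation of the Klein bottle.)

H_0 ≅ Z,  H_1 ≅ Z ⊕ Z/2,  H_2 = 0.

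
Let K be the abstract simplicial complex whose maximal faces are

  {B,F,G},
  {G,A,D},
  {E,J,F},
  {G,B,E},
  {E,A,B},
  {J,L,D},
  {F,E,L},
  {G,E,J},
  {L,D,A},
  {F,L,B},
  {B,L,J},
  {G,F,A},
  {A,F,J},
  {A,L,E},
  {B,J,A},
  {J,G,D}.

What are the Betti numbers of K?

b_0 = 1, b_1 = 2, b_2 = 1.

Order the vertices as A < B < D < E < F < G < J < L. Listing each simplex with vertices in this order, K has dimension 2 with simplices:

  0-simplices (8): A, B, D, E, F, G, J, L
  1-simplices (24): AB, AD, AE, AF, AG, AJ, AL, BE, BF, BG, BJ, BL, DG, DJ, DL, EF, EG, EJ, EL, FG, FJ, FL, GJ, JL
  2-simplices (16): ABE, ABJ, ADG, ADL, AEL, AFG, AFJ, BEG, BFG, BFL, BJL, DGJ, DJL, EFJ, EFL, EGJ

Hence C_0 ≅ Z^8, C_1 ≅ Z^24, C_2 ≅ Z^16.

∂_1: C_1 → C_0 is given by ∂[p,q] = [q] − [p]. For instance
  ∂FJ = J − F.
This gives a 8×24 integer matrix of rank 7; reducing to Smith normal form yields diagonal entries (1,1,1,1,1,1,1).

The boundary map ∂_2: C_2 → C_1 acts by ∂[p,q,r] = [q,r] − [p,r] + [p,q]. For instance
  ∂BFG = FG − BG + BF,
  ∂AFJ = FJ − AJ + AF.
As a 24×16 matrix over Z this has rank 15, with invariant factors (1,1,1,1,1,1,1,1,1,1,1,1,1,1,1).

Reading off H_k = ker ∂_k / im ∂_{k+1}:

  H_0: rank C_0 − rank ∂_1 = 8 − 7 = 1, and the invariant factors of ∂_1 are all 1, so H_0 ≅ Z.
  H_1: rank ker ∂_1 − rank ∂_2 = (24 − 7) − 15 = 2, and the invariant factors of ∂_2 are all 1, so H_1 ≅ Z^2.
  H_2: rank ker ∂_2 − rank ∂_3 = (16 − 15) − 0 = 1, and there is no ∂_3, so H_2 ≅ Z.

As a check, the Euler characteristic is 8 − 24 + 16 = 0, which agrees with 1 − 2 + 1 = 0.

Hence the Betti numbers are b_0 = 1, b_1 = 2, b_2 = 1.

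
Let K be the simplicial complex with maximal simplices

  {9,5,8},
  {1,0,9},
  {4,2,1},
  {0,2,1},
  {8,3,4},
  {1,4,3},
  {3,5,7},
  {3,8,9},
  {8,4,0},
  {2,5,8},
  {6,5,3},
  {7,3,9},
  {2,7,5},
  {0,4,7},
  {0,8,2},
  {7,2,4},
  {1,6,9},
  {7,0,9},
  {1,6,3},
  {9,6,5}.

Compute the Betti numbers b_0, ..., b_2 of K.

K has 10 vertices, 30 edges, 20 triangles.
rank ∂_0 = 0, rank ∂_1 = 9 ⇒ b_0 = 10 − 0 − 9 = 1; all invariant factors of ∂_1 are 1 so no torsion. So H_0 = Z.
rank ∂_1 = 9, rank ∂_2 = 20 ⇒ b_1 = 30 − 9 − 20 = 1; ∂_2 has invariant factor(s) [2] giving torsion. So H_1 = Z ⊕ Z/2.
rank ∂_2 = 20, rank ∂_3 = 0 ⇒ b_2 = 20 − 20 − 0 = 0. So H_2 = 0.

b_0 = 1, b_1 = 1, b_2 = 0.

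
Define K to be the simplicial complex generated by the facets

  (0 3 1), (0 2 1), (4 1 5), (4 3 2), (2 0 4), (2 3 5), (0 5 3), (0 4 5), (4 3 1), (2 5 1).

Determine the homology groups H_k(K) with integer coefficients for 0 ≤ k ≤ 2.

H_0 = Z,  H_1 = Z/2,  H_2 = 0.

K has 6 vertices, 15 edges, 10 triangles.
rank ∂_0 = 0, rank ∂_1 = 5 ⇒ b_0 = 6 − 0 − 5 = 1; all invariant factors of ∂_1 are 1 so no torsion. So H_0 = Z.
rank ∂_1 = 5, rank ∂_2 = 10 ⇒ b_1 = 15 − 5 − 10 = 0; ∂_2 has invariant factor(s) [2] giving torsion. So H_1 = Z/2.
rank ∂_2 = 10, rank ∂_3 = 0 ⇒ b_2 = 10 − 10 − 0 = 0. So H_2 = 0.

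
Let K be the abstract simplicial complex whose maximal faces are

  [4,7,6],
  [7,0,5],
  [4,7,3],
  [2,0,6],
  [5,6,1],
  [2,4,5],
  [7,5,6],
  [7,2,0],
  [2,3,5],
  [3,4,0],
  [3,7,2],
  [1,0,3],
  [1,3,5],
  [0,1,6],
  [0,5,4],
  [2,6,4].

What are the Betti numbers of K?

b_0 = 1, b_1 = 2, b_2 = 1.

Fix the vertex order 0 < 1 < 2 < 3 < 4 < 5 < 6 < 7 and write every simplex with vertices in increasing order. Then dim K = 2 and the simplices of K are:

  0-simplices (8): [0], [1], [2], [3], [4], [5], [6], [7]
  1-simplices (24): (24 of them)
  2-simplices (16): [0,1,3], [0,1,6], [0,2,6], [0,2,7], [0,3,4], [0,4,5], [0,5,7], [1,3,5], [1,5,6], [2,3,5], [2,3,7], [2,4,5], [2,4,6], [3,4,7], [4,6,7], [5,6,7]

so the chain groups are C_0 ≅ Z^8, C_1 ≅ Z^24, C_2 ≅ Z^16.

∂_1: C_1 → C_0 is given by ∂[p,q] = [q] − [p]. For instance
  ∂[2,5] = [5] − [2].
As a 8×24 matrix over Z this has rank 7, with invariant factors (1,1,1,1,1,1,1).

Boundary ∂_2: C_2 → C_1 sends each 2-simplex [p,q,r] to [q,r] − [p,r] + [p,q]. For instance
  ∂[3,4,7] = [4,7] − [3,7] + [3,4],
  ∂[0,1,3] = [1,3] − [0,3] + [0,1].
This gives a 24×16 integer matrix of rank 15; reducing to Smith normal form yields diagonal entries (1,1,1,1,1,1,1,1,1,1,1,1,1,1,1).

Now H_k = ker ∂_k / im ∂_{k+1}, so:

  H_0: rank C_0 − rank ∂_1 = 8 − 7 = 1, and the invariant factors of ∂_1 are all 1, so H_0 ≅ Z.
  H_1: rank ker ∂_1 − rank ∂_2 = (24 − 7) − 15 = 2, and the invariant factors of ∂_2 are all 1, so H_1 ≅ Z^2.
  H_2: rank ker ∂_2 − rank ∂_3 = (16 − 15) − 0 = 1, and there is no ∂_3, so H_2 ≅ Z.

(K is a triangulation of the torus T^2.)

Hence the Betti numbers are b_0 = 1, b_1 = 2, b_2 = 1.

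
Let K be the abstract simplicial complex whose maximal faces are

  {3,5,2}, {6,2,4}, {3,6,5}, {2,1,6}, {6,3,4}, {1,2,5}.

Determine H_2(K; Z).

Order the vertices as 1 < 2 < 3 < 4 < 5 < 6. Listing each simplex with vertices in this order, K has dimension 2 with simplices:

  0-simplices (6): [1], [2], [3], [4], [5], [6]
  1-simplices (12): [1,2], [1,5], [1,6], [2,3], [2,4], [2,5], [2,6], [3,4], [3,5], [3,6], [4,6], [5,6]
  2-simplices (6): [1,2,5], [1,2,6], [2,3,5], [2,4,6], [3,4,6], [3,5,6]

giving chain groups C_0 ≅ Z^6, C_1 ≅ Z^12, C_2 ≅ Z^6.

The boundary map ∂_1: C_1 → C_0 is given by ∂[p,q] = [q] − [p]. For instance
  ∂[2,5] = [5] − [2].
As a 6×12 matrix over Z this has rank 5, with invariant factors (1,1,1,1,1).

The boundary map ∂_2: C_2 → C_1 sends each 2-simplex [p,q,r] to [q,r] − [p,r] + [p,q]. For instance
  ∂[2,3,5] = [3,5] − [2,5] + [2,3],
  ∂[3,4,6] = [4,6] − [3,6] + [3,4].
This gives a 12×6 integer matrix of rank 6; reducing to Smith normal form yields diagonal entries (1,1,1,1,1,1).

From H_k ≅ ker(∂_k) / im(∂_{k+1}) we obtain:

  H_2: rank ker ∂_2 − rank ∂_3 = (6 − 6) − 0 = 0, and there is no ∂_3, so H_2 = 0.

H_2 ≅ 0.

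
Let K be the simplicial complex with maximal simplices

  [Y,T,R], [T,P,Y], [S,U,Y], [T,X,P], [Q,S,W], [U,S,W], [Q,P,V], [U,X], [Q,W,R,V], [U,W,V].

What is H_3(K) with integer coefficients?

H_3 = 0.

We work with the vertex ordering P < Q < R < S < T < U < V < W < X < Y. The simplices of K, each written with vertices in increasing order, are:

  0-simplices (10): P, Q, R, S, T, U, V, W, X, Y
  1-simplices (23): PQ, PT, PV, PX, PY, QR, QS, QV, QW, RT, RV, RW, RY, SU, SW, SY, TX, TY, UV, UW, UX, UY, VW
  2-simplices (12): PQV, PTX, PTY, QRV, QRW, QSW, QVW, RTY, RVW, SUW, SUY, UVW
  3-simplices (1): QRVW

giving chain groups C_0 ≅ Z^10, C_1 ≅ Z^23, C_2 ≅ Z^12, C_3 ≅ Z^1.

The boundary map ∂_1: C_1 → C_0 is given by ∂[p,q] = [q] − [p].
The resulting 10×23 matrix has rank 9, and its Smith normal form has invariant factors (1,1,1,1,1,1,1,1,1).

The boundary map ∂_2: C_2 → C_1 maps a triangle to the signed sum of its edges. For instance
  ∂QSW = SW − QW + QS,
  ∂RVW = VW − RW + RV.
This gives a 23×12 integer matrix of rank 11; reducing to Smith normal form yields diagonal entries (1,1,1,1,1,1,1,1,1,1,1).

Boundary ∂_3: C_3 → C_2 sends each 3-simplex σ to the alternating sum Σ_i (−1)^i (σ with its i-th vertex removed). For instance
  ∂QRVW = RVW − QVW + QRW − QRV.
As a 12×1 matrix over Z this has rank 1, with invariant factors (1).

Now H_k = ker ∂_k / im ∂_{k+1}, so:

  H_3: rank ker ∂_3 − rank ∂_4 = (1 − 1) − 0 = 0, and there is no ∂_4, so H_3 ≅ 0.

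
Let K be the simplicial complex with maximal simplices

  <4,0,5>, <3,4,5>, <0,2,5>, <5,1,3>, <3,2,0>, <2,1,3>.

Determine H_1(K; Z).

We work with the vertex ordering 0 < 1 < 2 < 3 < 4 < 5. The simplices of K, each written with vertices in increasing order, are:

  0-simplices (6): [0], [1], [2], [3], [4], [5]
  1-simplices (12): [0,2], [0,3], [0,4], [0,5], [1,2], [1,3], [1,5], [2,3], [2,5], [3,4], [3,5], [4,5]
  2-simplices (6): [0,2,3], [0,2,5], [0,4,5], [1,2,3], [1,3,5], [3,4,5]

so the chain groups are C_0 ≅ Z^6, C_1 ≅ Z^12, C_2 ≅ Z^6.

Boundary ∂_1: C_1 → C_0 is given by ∂[p,q] = [q] − [p].
As a 6×12 matrix over Z this has rank 5, with invariant factors (1,1,1,1,1).

Boundary ∂_2: C_2 → C_1 maps a triangle to the signed sum of its edges. For instance
  ∂[1,3,5] = [3,5] − [1,5] + [1,3],
  ∂[0,4,5] = [4,5] − [0,5] + [0,4].
This gives a 12×6 integer matrix of rank 6; reducing to Smith normal form yields diagonal entries (1,1,1,1,1,1).

Computing H_k = (kernel of ∂_k) / (image of ∂_{k+1}):

  H_1: rank ker ∂_1 − rank ∂_2 = (12 − 5) − 6 = 1, and the invariant factors of ∂_2 are all 1, so H_1 = Z.

(K is a triangulation of the cylinder S^1 x I.)

H_1 ≅ Z.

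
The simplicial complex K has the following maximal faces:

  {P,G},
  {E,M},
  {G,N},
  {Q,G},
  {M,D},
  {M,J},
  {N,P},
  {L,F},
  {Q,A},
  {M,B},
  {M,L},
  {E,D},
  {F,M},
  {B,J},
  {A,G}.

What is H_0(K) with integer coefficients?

H_0 ≅ Z^2.

We work with the vertex ordering A < B < D < E < F < G < J < L < M < N < P < Q. The simplices of K, each written with vertices in increasing order, are:

  0-simplices (12): A, B, D, E, F, G, J, L, M, N, P, Q
  1-simplices (15): AG, AQ, BJ, BM, DE, DM, EM, FL, FM, GN, GP, GQ, JM, LM, NP

Hence C_0 ≅ Z^12, C_1 ≅ Z^15.

The boundary map ∂_1: C_1 → C_0 maps an edge to its endpoints' difference, ∂[p,q] = q − p. For instance
  ∂FL = L − F.
The 12×15 boundary matrix has rank 10 and Smith normal form diag(1,1,1,1,1,1,1,1,1,1).

From H_k ≅ ker(∂_k) / im(∂_{k+1}) we obtain:

  H_0: rank C_0 − rank ∂_1 = 12 − 10 = 2, and the invariant factors of ∂_1 are all 1, so H_0 = Z^2.

(K is a triangulation of the disjoint union of a wedge of 2 circles and a wedge of 3 circles.)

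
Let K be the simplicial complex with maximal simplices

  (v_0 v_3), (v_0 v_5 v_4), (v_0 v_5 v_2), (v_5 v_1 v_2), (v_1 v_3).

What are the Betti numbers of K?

Order the vertices as v_0 < v_1 < v_2 < v_3 < v_4 < v_5. Listing each simplex with vertices in this order, K has dimension 2 with simplices:

  0-simplices (6): [v_0], [v_1], [v_2], [v_3], [v_4], [v_5]
  1-simplices (9): [v_0,v_2], [v_0,v_3], [v_0,v_4], [v_0,v_5], [v_1,v_2], [v_1,v_3], [v_1,v_5], [v_2,v_5], [v_4,v_5]
  2-simplices (3): [v_0,v_2,v_5], [v_0,v_4,v_5], [v_1,v_2,v_5]

giving chain groups C_0 ≅ Z^6, C_1 ≅ Z^9, C_2 ≅ Z^3.

The boundary map ∂_1: C_1 → C_0 is given by ∂[p,q] = [q] − [p]. For instance
  ∂[v_0,v_3] = [v_3] − [v_0].
As a 6×9 matrix over Z this has rank 5, with invariant factors (1,1,1,1,1).

Boundary ∂_2: C_2 → C_1 acts by ∂[p,q,r] = [q,r] − [p,r] + [p,q]. For instance
  ∂[v_1,v_2,v_5] = [v_2,v_5] − [v_1,v_5] + [v_1,v_2],
  ∂[v_0,v_2,v_5] = [v_2,v_5] − [v_0,v_5] + [v_0,v_2].
The resulting 9×3 matrix has rank 3, and its Smith normal form has invariant factors (1,1,1).

From H_k ≅ ker(∂_k) / im(∂_{k+1}) we obtain:

  H_0: rank C_0 − rank ∂_1 = 6 − 5 = 1, and the invariant factors of ∂_1 are all 1, so H_0 ≅ Z.
  H_1: rank ker ∂_1 − rank ∂_2 = (9 − 5) − 3 = 1, and the invariant factors of ∂_2 are all 1, so H_1 ≅ Z.
  H_2: rank ker ∂_2 − rank ∂_3 = (3 − 3) − 0 = 0, and there is no ∂_3, so H_2 ≅ 0.

As a check, the Euler characteristic is 6 − 9 + 3 = 0, which agrees with 1 − 1 + 0 = 0.

Hence the Betti numbers are b_0 = 1, b_1 = 1, b_2 = 0.

b_0 = 1, b_1 = 1, b_2 = 0.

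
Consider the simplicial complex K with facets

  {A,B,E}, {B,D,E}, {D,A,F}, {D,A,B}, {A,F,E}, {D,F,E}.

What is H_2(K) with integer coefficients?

H_2 ≅ Z.

Fix the vertex order A < B < D < E < F and write every simplex with vertices in increasing order. Then dim K = 2 and the simplices of K are:

  0-simplices (5): A, B, D, E, F
  1-simplices (9): AB, AD, AE, AF, BD, BE, DE, DF, EF
  2-simplices (6): ABD, ABE, ADF, AEF, BDE, DEF

Hence C_0 ≅ Z^5, C_1 ≅ Z^9, C_2 ≅ Z^6.

The boundary map ∂_1: C_1 → C_0 is given by ∂[p,q] = [q] − [p]. For instance
  ∂AD = D − A.
The 5×9 boundary matrix has rank 4 and Smith normal form diag(1,1,1,1).

Boundary ∂_2: C_2 → C_1 sends each 2-simplex [p,q,r] to [q,r] − [p,r] + [p,q]. For instance
  ∂ADF = DF − AF + AD,
  ∂BDE = DE − BE + BD.
The resulting 9×6 matrix has rank 5, and its Smith normal form has invariant factors (1,1,1,1,1).

Computing H_k = (kernel of ∂_k) / (image of ∂_{k+1}):

  H_2: rank ker ∂_2 − rank ∂_3 = (6 − 5) − 0 = 1, and there is no ∂_3, so H_2 = Z.

(K is a triangulation of the 2-sphere S^2.)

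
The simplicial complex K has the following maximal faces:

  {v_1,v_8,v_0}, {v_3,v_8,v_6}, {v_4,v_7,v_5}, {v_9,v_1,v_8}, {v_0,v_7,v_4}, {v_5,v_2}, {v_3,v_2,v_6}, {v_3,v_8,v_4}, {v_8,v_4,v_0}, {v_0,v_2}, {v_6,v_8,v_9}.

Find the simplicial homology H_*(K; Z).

Order the vertices as v_0 < v_1 < v_2 < v_3 < v_4 < v_5 < v_6 < v_7 < v_8 < v_9. Listing each simplex with vertices in this order, K has dimension 2 with simplices:

  0-simplices (10): [v_0], [v_1], [v_2], [v_3], [v_4], [v_5], [v_6], [v_7], [v_8], [v_9]
  1-simplices (20): (20 of them)
  2-simplices (9): [v_0,v_1,v_8], [v_0,v_4,v_7], [v_0,v_4,v_8], [v_1,v_8,v_9], [v_2,v_3,v_6], [v_3,v_4,v_8], [v_3,v_6,v_8], [v_4,v_5,v_7], [v_6,v_8,v_9]

Hence C_0 ≅ Z^10, C_1 ≅ Z^20, C_2 ≅ Z^9.

Boundary ∂_1: C_1 → C_0 sends each edge [p,q] (with p < q) to q − p.
This gives a 10×20 integer matrix of rank 9; reducing to Smith normal form yields diagonal entries (1,1,1,1,1,1,1,1,1).

Boundary ∂_2: C_2 → C_1 acts by ∂[p,q,r] = [q,r] − [p,r] + [p,q]. For instance
  ∂[v_3,v_4,v_8] = [v_4,v_8] − [v_3,v_8] + [v_3,v_4],
  ∂[v_0,v_4,v_8] = [v_4,v_8] − [v_0,v_8] + [v_0,v_4].
This gives a 20×9 integer matrix of rank 9; reducing to Smith normal form yields diagonal entries (1,1,1,1,1,1,1,1,1).

Now H_k = ker ∂_k / im ∂_{k+1}, so:

  H_0: rank C_0 − rank ∂_1 = 10 − 9 = 1, and the invariant factors of ∂_1 are all 1, so H_0 ≅ Z.
  H_1: rank ker ∂_1 − rank ∂_2 = (20 − 9) − 9 = 2, and the invariant factors of ∂_2 are all 1, so H_1 ≅ Z^2.
  H_2: rank ker ∂_2 − rank ∂_3 = (9 − 9) − 0 = 0, and there is no ∂_3, so H_2 ≅ 0.

H_0 = Z,  H_1 = Z^2,  H_2 = 0.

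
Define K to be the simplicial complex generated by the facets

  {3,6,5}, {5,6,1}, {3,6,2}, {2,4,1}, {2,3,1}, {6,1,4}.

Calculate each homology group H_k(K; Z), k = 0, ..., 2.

Order the vertices as 1 < 2 < 3 < 4 < 5 < 6. Listing each simplex with vertices in this order, K has dimension 2 with simplices:

  0-simplices (6): [1], [2], [3], [4], [5], [6]
  1-simplices (12): [1,2], [1,3], [1,4], [1,5], [1,6], [2,3], [2,4], [2,6], [3,5], [3,6], [4,6], [5,6]
  2-simplices (6): [1,2,3], [1,2,4], [1,4,6], [1,5,6], [2,3,6], [3,5,6]

giving chain groups C_0 ≅ Z^6, C_1 ≅ Z^12, C_2 ≅ Z^6.

∂_1: C_1 → C_0 is given by ∂[p,q] = [q] − [p].
This gives a 6×12 integer matrix of rank 5; reducing to Smith normal form yields diagonal entries (1,1,1,1,1).

Boundary ∂_2: C_2 → C_1 maps a triangle to the signed sum of its edges. For instance
  ∂[1,2,3] = [2,3] − [1,3] + [1,2],
  ∂[1,2,4] = [2,4] − [1,4] + [1,2].
The resulting 12×6 matrix has rank 6, and its Smith normal form has invariant factors (1,1,1,1,1,1).

Reading off H_k = ker ∂_k / im ∂_{k+1}:

  H_0: rank C_0 − rank ∂_1 = 6 − 5 = 1, and the invariant factors of ∂_1 are all 1, so H_0 ≅ Z.
  H_1: rank ker ∂_1 − rank ∂_2 = (12 − 5) − 6 = 1, and the invariant factors of ∂_2 are all 1, so H_1 ≅ Z.
  H_2: rank ker ∂_2 − rank ∂_3 = (6 − 6) − 0 = 0, and there is no ∂_3, so H_2 ≅ 0.

H_0 = Z,  H_1 = Z,  H_2 = 0.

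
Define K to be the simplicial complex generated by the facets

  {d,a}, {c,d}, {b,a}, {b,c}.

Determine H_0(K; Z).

H_0 = Z.

Take the total order a < b < c < d on the vertex set. Then K (dimension 1) consists of the simplices:

  0-simplices (4): a, b, c, d
  1-simplices (4): ab, ad, bc, cd

giving chain groups C_0 ≅ Z^4, C_1 ≅ Z^4.

The boundary map ∂_1: C_1 → C_0 sends each edge [p,q] (with p < q) to q − p.
As a 4×4 matrix over Z this has rank 3, with invariant factors (1,1,1).

Reading off H_k = ker ∂_k / im ∂_{k+1}:

  H_0: rank C_0 − rank ∂_1 = 4 − 3 = 1, and the invariant factors of ∂_1 are all 1, so H_0 ≅ Z.

(K is a triangulation of the circle S^1.)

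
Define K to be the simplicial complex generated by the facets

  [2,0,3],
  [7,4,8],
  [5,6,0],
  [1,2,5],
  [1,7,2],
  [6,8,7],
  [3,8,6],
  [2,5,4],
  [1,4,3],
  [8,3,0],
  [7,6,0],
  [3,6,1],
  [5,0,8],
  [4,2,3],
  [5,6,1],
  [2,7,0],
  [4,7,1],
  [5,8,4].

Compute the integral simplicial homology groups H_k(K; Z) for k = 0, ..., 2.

Fix the vertex order 0 < 1 < 2 < 3 < 4 < 5 < 6 < 7 < 8 and write every simplex with vertices in increasing order. Then dim K = 2 and the simplices of K are:

  0-simplices (9): [0], [1], [2], [3], [4], [5], [6], [7], [8]
  1-simplices (27): (27 of them)
  2-simplices (18): [0,2,3], [0,2,7], [0,3,8], [0,5,6], [0,5,8], [0,6,7], [1,2,5], [1,2,7], [1,3,4], [1,3,6], [1,4,7], [1,5,6], [2,3,4], [2,4,5], [3,6,8], [4,5,8], [4,7,8], [6,7,8]

Hence C_0 ≅ Z^9, C_1 ≅ Z^27, C_2 ≅ Z^18.

The boundary map ∂_1: C_1 → C_0 is given by ∂[p,q] = [q] − [p]. For instance
  ∂[2,5] = [5] − [2].
The 9×27 boundary matrix has rank 8 and Smith normal form diag(1,1,1,1,1,1,1,1).

Boundary ∂_2: C_2 → C_1 acts by ∂[p,q,r] = [q,r] − [p,r] + [p,q]. For instance
  ∂[1,2,7] = [2,7] − [1,7] + [1,2],
  ∂[1,3,4] = [3,4] − [1,4] + [1,3].
As a 27×18 matrix over Z this has rank 18, with invariant factors (1,1,1,1,1,1,1,1,1,1,1,1,1,1,1,1,1,2).

Computing H_k = (kernel of ∂_k) / (image of ∂_{k+1}):

  H_0: rank C_0 − rank ∂_1 = 9 − 8 = 1, and the invariant factors of ∂_1 are all 1, so H_0 ≅ Z.
  H_1: rank ker ∂_1 − rank ∂_2 = (27 − 8) − 18 = 1, and ∂_2 has invariant factor 2 > 1, so H_1 ≅ Z ⊕ Z/2Z.
  H_2: rank ker ∂_2 − rank ∂_3 = (18 − 18) − 0 = 0, and there is no ∂_3, so H_2 ≅ 0.

As a check, the Euler characteristic is 9 − 27 + 18 = 0, which agrees with 1 − 1 + 0 = 0.

H_0 ≅ Z,  H_1 ≅ Z ⊕ Z/2Z,  H_2 = 0.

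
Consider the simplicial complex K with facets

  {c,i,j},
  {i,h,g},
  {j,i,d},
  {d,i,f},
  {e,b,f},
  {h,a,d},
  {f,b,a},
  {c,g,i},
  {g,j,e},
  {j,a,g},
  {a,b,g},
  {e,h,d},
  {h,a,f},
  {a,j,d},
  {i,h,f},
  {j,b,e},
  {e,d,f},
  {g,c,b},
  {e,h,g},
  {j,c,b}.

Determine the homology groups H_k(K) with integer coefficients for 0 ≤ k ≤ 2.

Take the total order a < b < c < d < e < f < g < h < i < j on the vertex set. Then K (dimension 2) consists of the simplices:

  0-simplices (10): a, b, c, d, e, f, g, h, i, j
  1-simplices (30): ab, ad, af, ag, ah, aj, bc, be, bf, bg, bj, cg, ci, cj, de, df, dh, di, dj, ef, eg, eh, ej, fh, fi, gh, gi, gj, hi, ij
  2-simplices (20): abf, abg, adh, adj, afh, agj, bcg, bcj, bef, bej, cgi, cij, def, deh, dfi, dij, egh, egj, fhi, ghi

Hence C_0 ≅ Z^10, C_1 ≅ Z^30, C_2 ≅ Z^20.

Boundary ∂_1: C_1 → C_0 maps an edge to its endpoints' difference, ∂[p,q] = q − p. For instance
  ∂bc = c − b.
The 10×30 boundary matrix has rank 9 and Smith normal form diag(1,1,1,1,1,1,1,1,1).

Boundary ∂_2: C_2 → C_1 sends each 2-simplex [p,q,r] to [q,r] − [p,r] + [p,q]. For instance
  ∂bej = ej − bj + be,
  ∂bcg = cg − bg + bc.
The 30×20 boundary matrix has rank 20 and Smith normal form diag(1,1,1,1,1,1,1,1,1,1,1,1,1,1,1,1,1,1,1,2).

Now H_k = ker ∂_k / im ∂_{k+1}, so:

  H_0: rank C_0 − rank ∂_1 = 10 − 9 = 1, and the invariant factors of ∂_1 are all 1, so H_0 = Z.
  H_1: rank ker ∂_1 − rank ∂_2 = (30 − 9) − 20 = 1, and ∂_2 has invariant factor 2 > 1, so H_1 = Z ⊕ Z/2.
  H_2: rank ker ∂_2 − rank ∂_3 = (20 − 20) − 0 = 0, and there is no ∂_3, so H_2 = 0.

H_0 ≅ Z,  H_1 ≅ Z ⊕ Z/2,  H_2 = 0.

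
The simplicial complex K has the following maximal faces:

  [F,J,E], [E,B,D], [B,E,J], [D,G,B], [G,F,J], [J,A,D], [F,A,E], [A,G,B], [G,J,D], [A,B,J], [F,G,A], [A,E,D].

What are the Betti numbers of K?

Fix the vertex order A < B < D < E < F < G < J and write every simplex with vertices in increasing order. Then dim K = 2 and the simplices of K are:

  0-simplices (7): A, B, D, E, F, G, J
  1-simplices (18): AB, AD, AE, AF, AG, AJ, BD, BE, BG, BJ, DE, DG, DJ, EF, EJ, FG, FJ, GJ
  2-simplices (12): ABG, ABJ, ADE, ADJ, AEF, AFG, BDE, BDG, BEJ, DGJ, EFJ, FGJ

Hence C_0 ≅ Z^7, C_1 ≅ Z^18, C_2 ≅ Z^12.

Boundary ∂_1: C_1 → C_0 is given by ∂[p,q] = [q] − [p]. For instance
  ∂BJ = J − B.
As a 7×18 matrix over Z this has rank 6, with invariant factors (1,1,1,1,1,1).

Boundary ∂_2: C_2 → C_1 acts by ∂[p,q,r] = [q,r] − [p,r] + [p,q]. For instance
  ∂BDG = DG − BG + BD,
  ∂AEF = EF − AF + AE.
This gives a 18×12 integer matrix of rank 12; reducing to Smith normal form yields diagonal entries (1,1,1,1,1,1,1,1,1,1,1,2).

From H_k ≅ ker(∂_k) / im(∂_{k+1}) we obtain:

  H_0: rank C_0 − rank ∂_1 = 7 − 6 = 1, and the invariant factors of ∂_1 are all 1, so H_0 = Z.
  H_1: rank ker ∂_1 − rank ∂_2 = (18 − 6) − 12 = 0, and ∂_2 has invariant factor 2 > 1, so H_1 = Z_2.
  H_2: rank ker ∂_2 − rank ∂_3 = (12 − 12) − 0 = 0, and there is no ∂_3, so H_2 = 0.

Hence the Betti numbers are b_0 = 1, b_1 = 0, b_2 = 0.

b_0 = 1, b_1 = 0, b_2 = 0.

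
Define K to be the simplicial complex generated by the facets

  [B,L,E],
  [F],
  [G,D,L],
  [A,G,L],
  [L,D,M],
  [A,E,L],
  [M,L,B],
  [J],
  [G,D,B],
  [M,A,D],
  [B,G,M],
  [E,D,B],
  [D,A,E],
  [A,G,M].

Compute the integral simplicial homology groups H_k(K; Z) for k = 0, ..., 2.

H_0 = Z^3,  H_1 = Z/2,  H_2 = 0.

Take the total order A < B < D < E < F < G < J < L < M on the vertex set. Then K (dimension 2) consists of the simplices:

  0-simplices (9): A, B, D, E, F, G, J, L, M
  1-simplices (18): AD, AE, AG, AL, AM, BD, BE, BG, BL, BM, DE, DG, DL, DM, EL, GL, GM, LM
  2-simplices (12): ADE, ADM, AEL, AGL, AGM, BDE, BDG, BEL, BGM, BLM, DGL, DLM

so the chain groups are C_0 ≅ Z^9, C_1 ≅ Z^18, C_2 ≅ Z^12.

Boundary ∂_1: C_1 → C_0 maps an edge to its endpoints' difference, ∂[p,q] = q − p.
As a 9×18 matrix over Z this has rank 6, with invariant factors (1,1,1,1,1,1).

The boundary map ∂_2: C_2 → C_1 sends each 2-simplex [p,q,r] to [q,r] − [p,r] + [p,q]. For instance
  ∂BEL = EL − BL + BE,
  ∂AGM = GM − AM + AG.
This gives a 18×12 integer matrix of rank 12; reducing to Smith normal form yields diagonal entries (1,1,1,1,1,1,1,1,1,1,1,2).

Now H_k = ker ∂_k / im ∂_{k+1}, so:

  H_0: rank C_0 − rank ∂_1 = 9 − 6 = 3, and the invariant factors of ∂_1 are all 1, so H_0 ≅ Z^3.
  H_1: rank ker ∂_1 − rank ∂_2 = (18 − 6) − 12 = 0, and ∂_2 has invariant factor 2 > 1, so H_1 ≅ Z/2.
  H_2: rank ker ∂_2 − rank ∂_3 = (12 − 12) − 0 = 0, and there is no ∂_3, so H_2 ≅ 0.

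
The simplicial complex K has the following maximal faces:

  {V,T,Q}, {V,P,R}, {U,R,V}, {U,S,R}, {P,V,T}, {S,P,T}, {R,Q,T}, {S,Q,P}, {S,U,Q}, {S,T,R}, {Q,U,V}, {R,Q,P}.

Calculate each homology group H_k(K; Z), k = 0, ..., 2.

H_0 ≅ Z,  H_1 ≅ Z/2,  H_2 = 0.

Take the total order P < Q < R < S < T < U < V on the vertex set. Then K (dimension 2) consists of the simplices:

  0-simplices (7): P, Q, R, S, T, U, V
  1-simplices (18): PQ, PR, PS, PT, PV, QR, QS, QT, QU, QV, RS, RT, RU, RV, ST, SU, TV, UV
  2-simplices (12): PQR, PQS, PRV, PST, PTV, QRT, QSU, QTV, QUV, RST, RSU, RUV

so the chain groups are C_0 ≅ Z^7, C_1 ≅ Z^18, C_2 ≅ Z^12.

∂_1: C_1 → C_0 is given by ∂[p,q] = [q] − [p]. For instance
  ∂QV = V − Q.
This gives a 7×18 integer matrix of rank 6; reducing to Smith normal form yields diagonal entries (1,1,1,1,1,1).

∂_2: C_2 → C_1 sends each 2-simplex [p,q,r] to [q,r] − [p,r] + [p,q]. For instance
  ∂QTV = TV − QV + QT,
  ∂RUV = UV − RV + RU.
This gives a 18×12 integer matrix of rank 12; reducing to Smith normal form yields diagonal entries (1,1,1,1,1,1,1,1,1,1,1,2).

From H_k ≅ ker(∂_k) / im(∂_{k+1}) we obtain:

  H_0: rank C_0 − rank ∂_1 = 7 − 6 = 1, and the invariant factors of ∂_1 are all 1, so H_0 ≅ Z.
  H_1: rank ker ∂_1 − rank ∂_2 = (18 − 6) − 12 = 0, and ∂_2 has invariant factor 2 > 1, so H_1 ≅ Z/2.
  H_2: rank ker ∂_2 − rank ∂_3 = (12 − 12) − 0 = 0, and there is no ∂_3, so H_2 ≅ 0.

As a check, the Euler characteristic is 7 − 18 + 12 = 1, which agrees with 1 − 0 + 0 = 1.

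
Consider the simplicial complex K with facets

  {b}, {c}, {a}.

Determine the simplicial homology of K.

H_0 = Z^3.

K has 3 vertices.
rank ∂_0 = 0, rank ∂_1 = 0 ⇒ b_0 = 3 − 0 − 0 = 3. So H_0 = Z^3.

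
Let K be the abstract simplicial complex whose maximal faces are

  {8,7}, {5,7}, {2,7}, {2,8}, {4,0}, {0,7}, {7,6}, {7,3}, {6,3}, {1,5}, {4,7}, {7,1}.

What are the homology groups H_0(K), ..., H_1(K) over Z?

H_0 = Z,  H_1 = Z^4.

Order the vertices as 0 < 1 < 2 < 3 < 4 < 5 < 6 < 7 < 8. Listing each simplex with vertices in this order, K has dimension 1 with simplices:

  0-simplices (9): [0], [1], [2], [3], [4], [5], [6], [7], [8]
  1-simplices (12): [0,4], [0,7], [1,5], [1,7], [2,7], [2,8], [3,6], [3,7], [4,7], [5,7], [6,7], [7,8]

giving chain groups C_0 ≅ Z^9, C_1 ≅ Z^12.

The boundary map ∂_1: C_1 → C_0 maps an edge to its endpoints' difference, ∂[p,q] = q − p. For instance
  ∂[2,7] = [7] − [2].
The 9×12 boundary matrix has rank 8 and Smith normal form diag(1,1,1,1,1,1,1,1).

From H_k ≅ ker(∂_k) / im(∂_{k+1}) we obtain:

  H_0: rank C_0 − rank ∂_1 = 9 − 8 = 1, and the invariant factors of ∂_1 are all 1, so H_0 ≅ Z.
  H_1: rank ker ∂_1 − rank ∂_2 = (12 − 8) − 0 = 4, and there is no ∂_2, so H_1 ≅ Z^4.

As a check, the Euler characteristic is 9 − 12 = -3, which agrees with 1 − 4 = -3.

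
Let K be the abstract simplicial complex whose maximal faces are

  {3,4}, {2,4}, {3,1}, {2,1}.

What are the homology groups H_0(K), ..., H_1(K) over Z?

H_0 = Z,  H_1 = Z.

Order the vertices as 1 < 2 < 3 < 4. Listing each simplex with vertices in this order, K has dimension 1 with simplices:

  0-simplices (4): [1], [2], [3], [4]
  1-simplices (4): [1,2], [1,3], [2,4], [3,4]

so the chain groups are C_0 ≅ Z^4, C_1 ≅ Z^4.

Boundary ∂_1: C_1 → C_0 maps an edge to its endpoints' difference, ∂[p,q] = q − p.
The 4×4 boundary matrix has rank 3 and Smith normal form diag(1,1,1).

From H_k ≅ ker(∂_k) / im(∂_{k+1}) we obtain:

  H_0: rank C_0 − rank ∂_1 = 4 − 3 = 1, and the invariant factors of ∂_1 are all 1, so H_0 = Z.
  H_1: rank ker ∂_1 − rank ∂_2 = (4 − 3) − 0 = 1, and there is no ∂_2, so H_1 = Z.

As a check, the Euler characteristic is 4 − 4 = 0, which agrees with 1 − 1 = 0.
(K is a triangulation of the circle S^1.)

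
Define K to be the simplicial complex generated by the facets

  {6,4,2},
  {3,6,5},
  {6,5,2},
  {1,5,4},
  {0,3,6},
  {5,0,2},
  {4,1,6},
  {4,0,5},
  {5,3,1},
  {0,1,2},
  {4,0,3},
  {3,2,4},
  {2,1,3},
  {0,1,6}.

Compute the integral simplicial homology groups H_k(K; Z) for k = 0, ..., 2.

Order the vertices as 0 < 1 < 2 < 3 < 4 < 5 < 6. Listing each simplex with vertices in this order, K has dimension 2 with simplices:

  0-simplices (7): [0], [1], [2], [3], [4], [5], [6]
  1-simplices (21): [0,1], [0,2], [0,3], [0,4], [0,5], [0,6], [1,2], [1,3], [1,4], [1,5], [1,6], [2,3], [2,4], [2,5], [2,6], [3,4], [3,5], [3,6], [4,5], [4,6], [5,6]
  2-simplices (14): [0,1,2], [0,1,6], [0,2,5], [0,3,4], [0,3,6], [0,4,5], [1,2,3], [1,3,5], [1,4,5], [1,4,6], [2,3,4], [2,4,6], [2,5,6], [3,5,6]

so the chain groups are C_0 ≅ Z^7, C_1 ≅ Z^21, C_2 ≅ Z^14.

Boundary ∂_1: C_1 → C_0 is given by ∂[p,q] = [q] − [p]. For instance
  ∂[3,5] = [5] − [3].
As a 7×21 matrix over Z this has rank 6, with invariant factors (1,1,1,1,1,1).

Boundary ∂_2: C_2 → C_1 sends each 2-simplex [p,q,r] to [q,r] − [p,r] + [p,q]. For instance
  ∂[0,3,6] = [3,6] − [0,6] + [0,3],
  ∂[0,2,5] = [2,5] − [0,5] + [0,2].
The 21×14 boundary matrix has rank 13 and Smith normal form diag(1,1,1,1,1,1,1,1,1,1,1,1,1).

Reading off H_k = ker ∂_k / im ∂_{k+1}:

  H_0: rank C_0 − rank ∂_1 = 7 − 6 = 1, and the invariant factors of ∂_1 are all 1, so H_0 = Z.
  H_1: rank ker ∂_1 − rank ∂_2 = (21 − 6) − 13 = 2, and the invariant factors of ∂_2 are all 1, so H_1 = Z^2.
  H_2: rank ker ∂_2 − rank ∂_3 = (14 − 13) − 0 = 1, and there is no ∂_3, so H_2 = Z.

As a check, the Euler characteristic is 7 − 21 + 14 = 0, which agrees with 1 − 2 + 1 = 0.
(K is a triangulation of the torus T^2.)

H_0 = Z,  H_1 = Z^2,  H_2 = Z.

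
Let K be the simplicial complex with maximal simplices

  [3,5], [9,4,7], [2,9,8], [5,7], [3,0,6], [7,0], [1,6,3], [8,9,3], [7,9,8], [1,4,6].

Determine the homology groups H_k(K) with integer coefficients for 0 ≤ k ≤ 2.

H_0 = Z,  H_1 = Z^3,  H_2 = 0.

We work with the vertex ordering 0 < 1 < 2 < 3 < 4 < 5 < 6 < 7 < 8 < 9. The simplices of K, each written with vertices in increasing order, are:

  0-simplices (10): [0], [1], [2], [3], [4], [5], [6], [7], [8], [9]
  1-simplices (19): [0,3], [0,6], [0,7], [1,3], [1,4], [1,6], [2,8], [2,9], [3,5], [3,6], [3,8], [3,9], [4,6], [4,7], [4,9], [5,7], [7,8], [7,9], [8,9]
  2-simplices (7): [0,3,6], [1,3,6], [1,4,6], [2,8,9], [3,8,9], [4,7,9], [7,8,9]

so the chain groups are C_0 ≅ Z^10, C_1 ≅ Z^19, C_2 ≅ Z^7.

The boundary map ∂_1: C_1 → C_0 is given by ∂[p,q] = [q] − [p].
As a 10×19 matrix over Z this has rank 9, with invariant factors (1,1,1,1,1,1,1,1,1).

∂_2: C_2 → C_1 acts by ∂[p,q,r] = [q,r] − [p,r] + [p,q]. For instance
  ∂[1,3,6] = [3,6] − [1,6] + [1,3],
  ∂[3,8,9] = [8,9] − [3,9] + [3,8].
As a 19×7 matrix over Z this has rank 7, with invariant factors (1,1,1,1,1,1,1).

Computing H_k = (kernel of ∂_k) / (image of ∂_{k+1}):

  H_0: rank C_0 − rank ∂_1 = 10 − 9 = 1, and the invariant factors of ∂_1 are all 1, so H_0 ≅ Z.
  H_1: rank ker ∂_1 − rank ∂_2 = (19 − 9) − 7 = 3, and the invariant factors of ∂_2 are all 1, so H_1 ≅ Z^3.
  H_2: rank ker ∂_2 − rank ∂_3 = (7 − 7) − 0 = 0, and there is no ∂_3, so H_2 ≅ 0.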